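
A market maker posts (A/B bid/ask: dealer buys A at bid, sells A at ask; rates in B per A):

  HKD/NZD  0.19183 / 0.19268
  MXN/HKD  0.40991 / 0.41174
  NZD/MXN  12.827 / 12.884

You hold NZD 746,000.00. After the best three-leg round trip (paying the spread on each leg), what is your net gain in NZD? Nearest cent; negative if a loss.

Best loop NZD → MXN → HKD → NZD:
NZD 746,000.00 × 12.827 (sell NZD at bid) = MXN 9,568,942.00
MXN 9,568,942.00 × 0.40991 (sell MXN at bid) = HKD 3,922,405.02
HKD 3,922,405.02 × 0.19183 (sell HKD at bid) = NZD 752,434.95

Net profit: NZD 6,434.95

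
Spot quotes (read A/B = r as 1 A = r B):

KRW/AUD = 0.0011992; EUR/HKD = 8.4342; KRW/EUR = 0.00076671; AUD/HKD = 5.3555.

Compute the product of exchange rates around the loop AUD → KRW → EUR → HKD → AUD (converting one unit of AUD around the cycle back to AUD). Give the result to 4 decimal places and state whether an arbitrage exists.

1.0069 (arbitrage exists)

Around AUD → KRW → EUR → HKD → AUD: 1 ÷ 0.0011992 × 0.00076671 × 8.4342 ÷ 5.3555 = 1.006893
Product > 1; profitable direction is AUD → KRW → EUR → HKD → AUD.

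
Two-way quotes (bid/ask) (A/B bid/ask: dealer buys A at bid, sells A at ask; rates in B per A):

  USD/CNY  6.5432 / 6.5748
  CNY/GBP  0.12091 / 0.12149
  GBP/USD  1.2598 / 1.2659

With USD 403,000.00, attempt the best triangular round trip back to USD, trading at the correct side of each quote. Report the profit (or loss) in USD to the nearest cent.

Best loop USD → CNY → GBP → USD:
USD 403,000.00 × 6.5432 (sell USD at bid) = CNY 2,636,909.60
CNY 2,636,909.60 × 0.12091 (sell CNY at bid) = GBP 318,828.74
GBP 318,828.74 × 1.2598 (sell GBP at bid) = USD 401,660.45

Net result: USD -1,339.55 (no profitable arbitrage after spreads)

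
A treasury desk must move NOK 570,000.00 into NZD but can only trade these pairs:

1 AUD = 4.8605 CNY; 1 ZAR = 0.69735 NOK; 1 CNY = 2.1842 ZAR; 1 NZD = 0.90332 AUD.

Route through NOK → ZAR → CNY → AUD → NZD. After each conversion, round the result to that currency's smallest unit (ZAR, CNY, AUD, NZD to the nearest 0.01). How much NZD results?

NOK 570,000.00 ÷ 0.69735 = ZAR 817,380.08
ZAR 817,380.08 ÷ 2.1842 = CNY 374,224.01
CNY 374,224.01 ÷ 4.8605 = AUD 76,992.90
AUD 76,992.90 ÷ 0.90332 = NZD 85,233.25

NZD 85,233.25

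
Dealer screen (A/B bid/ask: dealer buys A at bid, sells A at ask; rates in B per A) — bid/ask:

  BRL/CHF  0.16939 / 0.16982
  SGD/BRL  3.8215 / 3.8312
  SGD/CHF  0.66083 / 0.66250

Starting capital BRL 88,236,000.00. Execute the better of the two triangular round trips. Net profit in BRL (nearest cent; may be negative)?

Net profit: BRL 1,385,436.77

Best loop BRL → SGD → CHF → BRL:
BRL 88,236,000.00 ÷ 3.8312 (buy SGD at ask) = SGD 23,030,904.16
SGD 23,030,904.16 × 0.66083 (sell SGD at bid) = CHF 15,219,512.39
CHF 15,219,512.39 ÷ 0.16982 (buy BRL at ask) = BRL 89,621,436.77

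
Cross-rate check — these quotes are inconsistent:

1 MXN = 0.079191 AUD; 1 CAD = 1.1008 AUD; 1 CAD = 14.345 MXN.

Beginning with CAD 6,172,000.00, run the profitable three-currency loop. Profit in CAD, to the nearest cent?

Profitable loop is CAD → MXN → AUD → CAD:
CAD 6,172,000.00 × 14.345 = MXN 88,537,340.00
MXN 88,537,340.00 × 0.079191 = AUD 7,011,360.49
AUD 7,011,360.49 ÷ 1.1008 = CAD 6,369,331.84
Profit = CAD 6,369,331.84 − CAD 6,172,000.00

Profit: CAD 197,331.84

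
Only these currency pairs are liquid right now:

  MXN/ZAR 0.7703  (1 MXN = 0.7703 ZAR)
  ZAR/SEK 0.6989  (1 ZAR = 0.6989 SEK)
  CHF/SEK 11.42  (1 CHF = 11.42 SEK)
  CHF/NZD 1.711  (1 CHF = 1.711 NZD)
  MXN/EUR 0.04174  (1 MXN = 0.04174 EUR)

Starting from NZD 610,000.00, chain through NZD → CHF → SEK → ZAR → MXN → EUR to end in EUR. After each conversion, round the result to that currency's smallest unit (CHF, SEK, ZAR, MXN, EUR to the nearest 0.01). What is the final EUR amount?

NZD 610,000.00 ÷ 1.711 = CHF 356,516.66
CHF 356,516.66 × 11.42 = SEK 4,071,420.26
SEK 4,071,420.26 ÷ 0.6989 = ZAR 5,825,468.97
ZAR 5,825,468.97 ÷ 0.7703 = MXN 7,562,597.65
MXN 7,562,597.65 × 0.04174 = EUR 315,662.83

EUR 315,662.83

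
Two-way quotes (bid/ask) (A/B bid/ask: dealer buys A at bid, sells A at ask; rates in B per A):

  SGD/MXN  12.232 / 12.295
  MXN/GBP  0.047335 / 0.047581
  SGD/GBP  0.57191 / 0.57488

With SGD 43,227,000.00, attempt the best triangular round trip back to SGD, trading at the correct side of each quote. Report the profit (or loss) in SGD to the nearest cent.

Net profit: SGD 309,924.84

Best loop SGD → MXN → GBP → SGD:
SGD 43,227,000.00 × 12.232 (sell SGD at bid) = MXN 528,752,664.00
MXN 528,752,664.00 × 0.047335 (sell MXN at bid) = GBP 25,028,507.35
GBP 25,028,507.35 ÷ 0.57488 (buy SGD at ask) = SGD 43,536,924.84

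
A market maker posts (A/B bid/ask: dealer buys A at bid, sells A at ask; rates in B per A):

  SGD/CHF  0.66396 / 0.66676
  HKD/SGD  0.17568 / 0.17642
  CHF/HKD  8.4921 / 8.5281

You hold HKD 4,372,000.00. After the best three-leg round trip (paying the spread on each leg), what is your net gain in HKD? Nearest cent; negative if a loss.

Best loop HKD → CHF → SGD → HKD:
HKD 4,372,000.00 ÷ 8.5281 (buy CHF at ask) = CHF 512,658.15
CHF 512,658.15 ÷ 0.66676 (buy SGD at ask) = SGD 768,879.59
SGD 768,879.59 ÷ 0.17642 (buy HKD at ask) = HKD 4,358,233.69

Net result: HKD -13,766.31 (no profitable arbitrage after spreads)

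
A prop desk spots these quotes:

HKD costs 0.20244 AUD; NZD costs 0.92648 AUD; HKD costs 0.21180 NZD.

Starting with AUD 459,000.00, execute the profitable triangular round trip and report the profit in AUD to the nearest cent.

Profitable loop is AUD → NZD → HKD → AUD:
AUD 459,000.00 ÷ 0.92648 = NZD 495,423.54
NZD 495,423.54 ÷ 0.21180 = HKD 2,339,110.19
HKD 2,339,110.19 × 0.20244 = AUD 473,529.47
Profit = AUD 473,529.47 − AUD 459,000.00

Profit: AUD 14,529.47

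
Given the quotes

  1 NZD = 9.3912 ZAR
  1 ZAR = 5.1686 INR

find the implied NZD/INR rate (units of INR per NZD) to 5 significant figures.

1 NZD × 9.3912 = 9.3912 ZAR
9.3912 ZAR × 5.1686 = 48.5394 INR

NZD/INR = 48.539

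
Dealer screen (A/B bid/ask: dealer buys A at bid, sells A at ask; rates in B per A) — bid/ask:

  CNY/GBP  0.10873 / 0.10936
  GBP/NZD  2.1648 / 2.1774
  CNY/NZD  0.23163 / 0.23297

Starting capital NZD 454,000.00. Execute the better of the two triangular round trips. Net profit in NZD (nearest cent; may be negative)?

Net profit: NZD 4,693.96

Best loop NZD → CNY → GBP → NZD:
NZD 454,000.00 ÷ 0.23297 (buy CNY at ask) = CNY 1,948,748.77
CNY 1,948,748.77 × 0.10873 (sell CNY at bid) = GBP 211,887.45
GBP 211,887.45 × 2.1648 (sell GBP at bid) = NZD 458,693.96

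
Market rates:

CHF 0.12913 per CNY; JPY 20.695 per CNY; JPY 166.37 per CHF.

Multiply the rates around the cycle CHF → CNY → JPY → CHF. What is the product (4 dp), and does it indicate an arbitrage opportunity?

Around CHF → CNY → JPY → CHF: 1 ÷ 0.12913 × 20.695 ÷ 166.37 = 0.963304
Product < 1; profitable direction is CHF → JPY → CNY → CHF.

0.9633 (arbitrage exists)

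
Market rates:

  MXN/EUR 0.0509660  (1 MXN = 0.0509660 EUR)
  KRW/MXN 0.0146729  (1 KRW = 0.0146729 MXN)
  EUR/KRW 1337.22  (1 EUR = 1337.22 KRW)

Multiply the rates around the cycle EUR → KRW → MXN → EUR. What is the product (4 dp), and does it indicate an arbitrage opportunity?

1.0000 (no arbitrage)

Around EUR → KRW → MXN → EUR: 1 × 1337.22 × 0.0146729 × 0.0509660 = 0.999999
Product ≈ 1 (deviation 0.000%, within rounding noise).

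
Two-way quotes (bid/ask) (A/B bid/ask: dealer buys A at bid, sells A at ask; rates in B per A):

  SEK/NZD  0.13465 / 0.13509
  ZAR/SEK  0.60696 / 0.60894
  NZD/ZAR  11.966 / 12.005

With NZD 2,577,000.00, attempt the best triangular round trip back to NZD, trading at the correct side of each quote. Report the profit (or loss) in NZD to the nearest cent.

Net profit: NZD 32,483.47

Best loop NZD → SEK → ZAR → NZD:
NZD 2,577,000.00 ÷ 0.13509 (buy SEK at ask) = SEK 19,076,171.44
SEK 19,076,171.44 ÷ 0.60894 (buy ZAR at ask) = ZAR 31,326,849.02
ZAR 31,326,849.02 ÷ 12.005 (buy NZD at ask) = NZD 2,609,483.47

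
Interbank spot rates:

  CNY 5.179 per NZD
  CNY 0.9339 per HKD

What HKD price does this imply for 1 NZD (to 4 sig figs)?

1 NZD × 5.179 = 5.179 CNY
5.179 CNY ÷ 0.9339 = 5.54556 HKD

NZD/HKD = 5.546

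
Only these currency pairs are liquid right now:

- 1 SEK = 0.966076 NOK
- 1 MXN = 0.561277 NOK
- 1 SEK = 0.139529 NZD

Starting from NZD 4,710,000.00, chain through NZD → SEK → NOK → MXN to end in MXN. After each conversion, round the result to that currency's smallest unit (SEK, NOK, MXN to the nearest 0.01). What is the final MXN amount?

NZD 4,710,000.00 ÷ 0.139529 = SEK 33,756,423.40
SEK 33,756,423.40 × 0.966076 = NOK 32,611,270.49
NOK 32,611,270.49 ÷ 0.561277 = MXN 58,101,918.46

MXN 58,101,918.46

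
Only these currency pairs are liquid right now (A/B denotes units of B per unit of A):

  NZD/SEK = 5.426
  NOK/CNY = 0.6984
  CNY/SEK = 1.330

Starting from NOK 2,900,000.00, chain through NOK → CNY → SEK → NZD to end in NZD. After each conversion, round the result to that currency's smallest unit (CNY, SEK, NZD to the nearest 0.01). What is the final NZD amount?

NZD 496,448.36

NOK 2,900,000.00 × 0.6984 = CNY 2,025,360.00
CNY 2,025,360.00 × 1.330 = SEK 2,693,728.80
SEK 2,693,728.80 ÷ 5.426 = NZD 496,448.36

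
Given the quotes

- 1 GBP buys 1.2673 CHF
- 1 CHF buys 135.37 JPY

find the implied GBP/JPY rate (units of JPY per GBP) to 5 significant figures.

1 GBP × 1.2673 = 1.2673 CHF
1.2673 CHF × 135.37 = 171.554 JPY

GBP/JPY = 171.55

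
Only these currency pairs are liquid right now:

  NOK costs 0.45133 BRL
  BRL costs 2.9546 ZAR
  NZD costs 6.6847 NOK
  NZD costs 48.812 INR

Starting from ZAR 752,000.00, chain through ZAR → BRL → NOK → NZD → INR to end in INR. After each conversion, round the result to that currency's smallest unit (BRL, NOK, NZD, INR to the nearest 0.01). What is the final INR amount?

ZAR 752,000.00 ÷ 2.9546 = BRL 254,518.38
BRL 254,518.38 ÷ 0.45133 = NOK 563,929.67
NOK 563,929.67 ÷ 6.6847 = NZD 84,361.25
NZD 84,361.25 × 48.812 = INR 4,117,841.33

INR 4,117,841.33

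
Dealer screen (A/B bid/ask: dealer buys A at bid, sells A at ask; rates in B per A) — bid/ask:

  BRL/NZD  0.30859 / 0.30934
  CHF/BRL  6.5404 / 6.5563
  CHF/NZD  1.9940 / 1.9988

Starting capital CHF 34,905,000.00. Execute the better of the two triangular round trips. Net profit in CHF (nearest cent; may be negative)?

Net profit: CHF 340,563.62

Best loop CHF → BRL → NZD → CHF:
CHF 34,905,000.00 × 6.5404 (sell CHF at bid) = BRL 228,292,662.00
BRL 228,292,662.00 × 0.30859 (sell BRL at bid) = NZD 70,448,832.57
NZD 70,448,832.57 ÷ 1.9988 (buy CHF at ask) = CHF 35,245,563.62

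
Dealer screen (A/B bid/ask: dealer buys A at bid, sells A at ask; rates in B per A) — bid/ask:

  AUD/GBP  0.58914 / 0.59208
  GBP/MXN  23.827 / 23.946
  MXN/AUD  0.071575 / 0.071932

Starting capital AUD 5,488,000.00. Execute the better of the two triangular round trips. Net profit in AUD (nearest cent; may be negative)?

Net profit: AUD 25,956.49

Best loop AUD → GBP → MXN → AUD:
AUD 5,488,000.00 × 0.58914 (sell AUD at bid) = GBP 3,233,200.32
GBP 3,233,200.32 × 23.827 (sell GBP at bid) = MXN 77,037,464.02
MXN 77,037,464.02 × 0.071575 (sell MXN at bid) = AUD 5,513,956.49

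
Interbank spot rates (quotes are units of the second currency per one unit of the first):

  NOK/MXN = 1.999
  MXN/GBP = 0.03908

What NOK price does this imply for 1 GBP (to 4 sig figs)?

GBP/NOK = 12.80

1 GBP ÷ 0.03908 = 25.5885 MXN
25.5885 MXN ÷ 1.999 = 12.8007 NOK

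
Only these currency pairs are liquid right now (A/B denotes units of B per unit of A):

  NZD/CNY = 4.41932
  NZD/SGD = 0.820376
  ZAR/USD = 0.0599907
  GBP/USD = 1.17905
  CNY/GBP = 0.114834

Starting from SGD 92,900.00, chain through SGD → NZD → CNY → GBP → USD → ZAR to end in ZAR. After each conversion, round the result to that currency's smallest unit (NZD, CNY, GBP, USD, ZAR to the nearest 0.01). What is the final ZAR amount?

ZAR 1,129,476.07

SGD 92,900.00 ÷ 0.820376 = NZD 113,240.76
NZD 113,240.76 × 4.41932 = CNY 500,447.16
CNY 500,447.16 × 0.114834 = GBP 57,468.35
GBP 57,468.35 × 1.17905 = USD 67,758.06
USD 67,758.06 ÷ 0.0599907 = ZAR 1,129,476.07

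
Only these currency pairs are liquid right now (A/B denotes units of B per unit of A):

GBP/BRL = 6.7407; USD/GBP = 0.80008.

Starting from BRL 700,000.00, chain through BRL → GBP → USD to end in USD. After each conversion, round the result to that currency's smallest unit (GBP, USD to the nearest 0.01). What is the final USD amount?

USD 129,795.50

BRL 700,000.00 ÷ 6.7407 = GBP 103,846.78
GBP 103,846.78 ÷ 0.80008 = USD 129,795.50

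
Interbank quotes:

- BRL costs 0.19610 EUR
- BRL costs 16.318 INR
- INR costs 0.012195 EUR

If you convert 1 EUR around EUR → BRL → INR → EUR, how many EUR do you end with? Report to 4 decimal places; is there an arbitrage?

1.0148 (arbitrage exists)

Around EUR → BRL → INR → EUR: 1 ÷ 0.19610 × 16.318 × 0.012195 = 1.014778
Product > 1; profitable direction is EUR → BRL → INR → EUR.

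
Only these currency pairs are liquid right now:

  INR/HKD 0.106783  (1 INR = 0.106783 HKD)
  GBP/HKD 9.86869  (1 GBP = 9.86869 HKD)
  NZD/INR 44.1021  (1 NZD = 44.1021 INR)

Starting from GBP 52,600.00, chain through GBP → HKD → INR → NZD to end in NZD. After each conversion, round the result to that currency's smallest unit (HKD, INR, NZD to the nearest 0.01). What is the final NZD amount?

NZD 110,225.95

GBP 52,600.00 × 9.86869 = HKD 519,093.09
HKD 519,093.09 ÷ 0.106783 = INR 4,861,195.98
INR 4,861,195.98 ÷ 44.1021 = NZD 110,225.95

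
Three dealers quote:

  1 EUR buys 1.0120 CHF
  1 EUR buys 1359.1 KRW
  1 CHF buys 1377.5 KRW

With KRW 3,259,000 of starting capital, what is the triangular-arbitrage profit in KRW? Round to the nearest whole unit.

Profitable loop is KRW → EUR → CHF → KRW:
KRW 3,259,000 ÷ 1359.1 = EUR 2,397.91
EUR 2,397.91 × 1.0120 = CHF 2,426.69
CHF 2,426.69 × 1377.5 = KRW 3,342,759
Profit = KRW 3,342,759 − KRW 3,259,000

Profit: KRW 83,759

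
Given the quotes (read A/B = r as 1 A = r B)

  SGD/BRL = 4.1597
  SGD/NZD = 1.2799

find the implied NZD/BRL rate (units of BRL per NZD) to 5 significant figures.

1 NZD ÷ 1.2799 = 0.781311 SGD
0.781311 SGD × 4.1597 = 3.25002 BRL

NZD/BRL = 3.2500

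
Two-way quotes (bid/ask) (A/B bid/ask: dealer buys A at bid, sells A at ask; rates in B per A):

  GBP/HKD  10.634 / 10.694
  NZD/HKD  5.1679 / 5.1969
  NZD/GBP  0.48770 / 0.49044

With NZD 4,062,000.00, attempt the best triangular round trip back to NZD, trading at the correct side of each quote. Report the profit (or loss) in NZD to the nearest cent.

Net result: NZD -8,361.93 (no profitable arbitrage after spreads)

Best loop NZD → GBP → HKD → NZD:
NZD 4,062,000.00 × 0.48770 (sell NZD at bid) = GBP 1,981,037.40
GBP 1,981,037.40 × 10.634 (sell GBP at bid) = HKD 21,066,351.71
HKD 21,066,351.71 ÷ 5.1969 (buy NZD at ask) = NZD 4,053,638.07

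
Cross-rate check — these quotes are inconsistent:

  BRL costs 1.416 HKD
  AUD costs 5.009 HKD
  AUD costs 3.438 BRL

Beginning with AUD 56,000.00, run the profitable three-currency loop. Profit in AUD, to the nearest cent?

Profitable loop is AUD → HKD → BRL → AUD:
AUD 56,000.00 × 5.009 = HKD 280,504.00
HKD 280,504.00 ÷ 1.416 = BRL 198,096.05
BRL 198,096.05 ÷ 3.438 = AUD 57,619.56
Profit = AUD 57,619.56 − AUD 56,000.00

Profit: AUD 1,619.56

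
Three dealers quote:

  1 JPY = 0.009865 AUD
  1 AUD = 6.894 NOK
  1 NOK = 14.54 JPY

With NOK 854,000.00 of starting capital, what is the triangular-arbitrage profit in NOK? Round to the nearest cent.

Profit: NOK 9,624.78

Profitable loop is NOK → AUD → JPY → NOK:
NOK 854,000.00 ÷ 6.894 = AUD 123,875.83
AUD 123,875.83 ÷ 0.009865 = JPY 12,557,104
JPY 12,557,104 ÷ 14.54 = NOK 863,624.78
Profit = NOK 863,624.78 − NOK 854,000.00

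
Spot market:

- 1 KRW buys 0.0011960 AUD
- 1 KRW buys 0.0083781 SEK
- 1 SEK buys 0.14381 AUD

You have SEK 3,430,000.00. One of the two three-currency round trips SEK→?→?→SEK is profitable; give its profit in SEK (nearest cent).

Profitable loop is SEK → AUD → KRW → SEK:
SEK 3,430,000.00 × 0.14381 = AUD 493,268.30
AUD 493,268.30 ÷ 0.0011960 = KRW 412,431,689
KRW 412,431,689 × 0.0083781 = SEK 3,455,393.93
Profit = SEK 3,455,393.93 − SEK 3,430,000.00

Profit: SEK 25,393.93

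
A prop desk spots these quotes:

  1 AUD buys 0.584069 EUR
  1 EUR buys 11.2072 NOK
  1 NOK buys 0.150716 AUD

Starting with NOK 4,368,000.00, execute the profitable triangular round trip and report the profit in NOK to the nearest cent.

Profitable loop is NOK → EUR → AUD → NOK:
NOK 4,368,000.00 ÷ 11.2072 = EUR 389,749.45
EUR 389,749.45 ÷ 0.584069 = AUD 667,300.35
AUD 667,300.35 ÷ 0.150716 = NOK 4,427,534.88
Profit = NOK 4,427,534.88 − NOK 4,368,000.00

Profit: NOK 59,534.88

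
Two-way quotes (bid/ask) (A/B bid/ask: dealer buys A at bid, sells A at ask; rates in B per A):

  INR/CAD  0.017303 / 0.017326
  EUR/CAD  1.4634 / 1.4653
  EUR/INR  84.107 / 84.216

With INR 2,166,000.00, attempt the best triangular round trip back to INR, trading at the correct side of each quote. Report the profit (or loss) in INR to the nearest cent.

Best loop INR → EUR → CAD → INR:
INR 2,166,000.00 ÷ 84.216 (buy EUR at ask) = EUR 25,719.58
EUR 25,719.58 × 1.4634 (sell EUR at bid) = CAD 37,638.03
CAD 37,638.03 ÷ 0.017326 (buy INR at ask) = INR 2,172,343.92

Net profit: INR 6,343.92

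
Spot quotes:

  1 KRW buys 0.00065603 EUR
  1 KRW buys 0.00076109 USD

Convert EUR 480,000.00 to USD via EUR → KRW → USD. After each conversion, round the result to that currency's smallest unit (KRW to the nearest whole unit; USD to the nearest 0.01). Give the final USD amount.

USD 556,869.66

EUR 480,000.00 ÷ 0.00065603 = KRW 731,673,856
KRW 731,673,856 × 0.00076109 = USD 556,869.66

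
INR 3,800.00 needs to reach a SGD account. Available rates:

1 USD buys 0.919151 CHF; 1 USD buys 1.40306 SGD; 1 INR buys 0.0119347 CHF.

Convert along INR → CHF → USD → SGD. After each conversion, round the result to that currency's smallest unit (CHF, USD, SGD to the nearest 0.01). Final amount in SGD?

INR 3,800.00 × 0.0119347 = CHF 45.35
CHF 45.35 ÷ 0.919151 = USD 49.34
USD 49.34 × 1.40306 = SGD 69.23

SGD 69.23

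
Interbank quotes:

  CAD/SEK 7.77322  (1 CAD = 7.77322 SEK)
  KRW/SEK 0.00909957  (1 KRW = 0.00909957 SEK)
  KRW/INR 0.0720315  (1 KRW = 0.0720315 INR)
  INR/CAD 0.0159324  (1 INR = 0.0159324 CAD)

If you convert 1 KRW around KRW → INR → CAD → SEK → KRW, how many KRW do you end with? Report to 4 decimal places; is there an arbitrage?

Around KRW → INR → CAD → SEK → KRW: 1 × 0.0720315 × 0.0159324 × 7.77322 ÷ 0.00909957 = 0.980356
Product < 1; profitable direction is KRW → SEK → CAD → INR → KRW.

0.9804 (arbitrage exists)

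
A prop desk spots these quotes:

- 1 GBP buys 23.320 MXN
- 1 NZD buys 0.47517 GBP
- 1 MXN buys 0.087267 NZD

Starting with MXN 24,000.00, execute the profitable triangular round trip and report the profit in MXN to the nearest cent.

Profit: MXN 818.96

Profitable loop is MXN → GBP → NZD → MXN:
MXN 24,000.00 ÷ 23.320 = GBP 1,029.16
GBP 1,029.16 ÷ 0.47517 = NZD 2,165.88
NZD 2,165.88 ÷ 0.087267 = MXN 24,818.96
Profit = MXN 24,818.96 − MXN 24,000.00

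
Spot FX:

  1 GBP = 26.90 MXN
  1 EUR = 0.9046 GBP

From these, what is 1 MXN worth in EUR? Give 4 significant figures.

1 MXN ÷ 26.90 = 0.0371747 GBP
0.0371747 GBP ÷ 0.9046 = 0.0410952 EUR

MXN/EUR = 0.04110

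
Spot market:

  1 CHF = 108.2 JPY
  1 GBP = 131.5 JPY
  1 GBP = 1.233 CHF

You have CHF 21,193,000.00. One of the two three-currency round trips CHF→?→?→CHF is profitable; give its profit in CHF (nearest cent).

Profitable loop is CHF → JPY → GBP → CHF:
CHF 21,193,000.00 × 108.2 = JPY 2,293,082,600
JPY 2,293,082,600 ÷ 131.5 = GBP 17,437,890.49
GBP 17,437,890.49 × 1.233 = CHF 21,500,918.98
Profit = CHF 21,500,918.98 − CHF 21,193,000.00

Profit: CHF 307,918.98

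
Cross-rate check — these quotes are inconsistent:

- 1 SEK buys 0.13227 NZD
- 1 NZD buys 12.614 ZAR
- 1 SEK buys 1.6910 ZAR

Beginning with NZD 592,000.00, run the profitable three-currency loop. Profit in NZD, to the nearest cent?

Profit: NZD 7,999.84

Profitable loop is NZD → SEK → ZAR → NZD:
NZD 592,000.00 ÷ 0.13227 = SEK 4,475,693.66
SEK 4,475,693.66 × 1.6910 = ZAR 7,568,397.97
ZAR 7,568,397.97 ÷ 12.614 = NZD 599,999.84
Profit = NZD 599,999.84 − NZD 592,000.00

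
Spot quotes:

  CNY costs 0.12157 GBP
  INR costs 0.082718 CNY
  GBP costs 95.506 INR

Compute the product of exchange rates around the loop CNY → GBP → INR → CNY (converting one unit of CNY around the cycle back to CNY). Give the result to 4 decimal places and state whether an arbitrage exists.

Around CNY → GBP → INR → CNY: 1 × 0.12157 × 95.506 × 0.082718 = 0.960411
Product < 1; profitable direction is CNY → INR → GBP → CNY.

0.9604 (arbitrage exists)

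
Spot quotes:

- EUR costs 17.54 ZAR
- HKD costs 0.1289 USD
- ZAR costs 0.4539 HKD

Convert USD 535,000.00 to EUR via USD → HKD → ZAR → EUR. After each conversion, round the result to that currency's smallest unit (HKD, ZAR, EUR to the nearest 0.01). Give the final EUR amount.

USD 535,000.00 ÷ 0.1289 = HKD 4,150,504.27
HKD 4,150,504.27 ÷ 0.4539 = ZAR 9,144,094.01
ZAR 9,144,094.01 ÷ 17.54 = EUR 521,328.05

EUR 521,328.05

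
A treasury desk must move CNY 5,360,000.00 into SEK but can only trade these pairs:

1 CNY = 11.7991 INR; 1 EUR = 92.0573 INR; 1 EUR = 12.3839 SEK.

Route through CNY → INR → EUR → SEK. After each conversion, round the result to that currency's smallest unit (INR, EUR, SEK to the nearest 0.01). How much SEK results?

SEK 8,507,713.91

CNY 5,360,000.00 × 11.7991 = INR 63,243,176.00
INR 63,243,176.00 ÷ 92.0573 = EUR 686,997.95
EUR 686,997.95 × 12.3839 = SEK 8,507,713.91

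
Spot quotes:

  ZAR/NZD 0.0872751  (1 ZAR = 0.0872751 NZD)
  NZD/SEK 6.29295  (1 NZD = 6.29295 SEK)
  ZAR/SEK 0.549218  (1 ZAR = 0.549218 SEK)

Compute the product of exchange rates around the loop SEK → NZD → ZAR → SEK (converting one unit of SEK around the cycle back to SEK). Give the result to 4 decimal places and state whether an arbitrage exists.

1.0000 (no arbitrage)

Around SEK → NZD → ZAR → SEK: 1 ÷ 6.29295 ÷ 0.0872751 × 0.549218 = 1.000000
Product ≈ 1 (deviation 0.000%, within rounding noise).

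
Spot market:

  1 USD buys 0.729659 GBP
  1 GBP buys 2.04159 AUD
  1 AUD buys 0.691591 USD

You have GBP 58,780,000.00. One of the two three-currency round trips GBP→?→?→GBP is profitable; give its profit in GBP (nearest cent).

Profitable loop is GBP → AUD → USD → GBP:
GBP 58,780,000.00 × 2.04159 = AUD 120,004,660.20
AUD 120,004,660.20 × 0.691591 = USD 82,994,142.95
USD 82,994,142.95 × 0.729659 = GBP 60,557,423.35
Profit = GBP 60,557,423.35 − GBP 58,780,000.00

Profit: GBP 1,777,423.35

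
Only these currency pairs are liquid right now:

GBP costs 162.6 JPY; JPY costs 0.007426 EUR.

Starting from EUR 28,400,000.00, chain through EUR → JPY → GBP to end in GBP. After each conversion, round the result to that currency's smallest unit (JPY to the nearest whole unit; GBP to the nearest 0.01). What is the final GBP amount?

EUR 28,400,000.00 ÷ 0.007426 = JPY 3,824,400,754
JPY 3,824,400,754 ÷ 162.6 = GBP 23,520,299.84

GBP 23,520,299.84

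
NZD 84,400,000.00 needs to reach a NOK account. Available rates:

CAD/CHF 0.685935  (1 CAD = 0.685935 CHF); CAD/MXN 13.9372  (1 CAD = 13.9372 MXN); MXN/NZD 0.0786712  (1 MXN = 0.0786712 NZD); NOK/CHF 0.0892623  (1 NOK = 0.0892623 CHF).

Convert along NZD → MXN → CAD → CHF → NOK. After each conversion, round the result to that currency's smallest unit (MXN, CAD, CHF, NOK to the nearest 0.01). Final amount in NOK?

NOK 591,515,364.94

NZD 84,400,000.00 ÷ 0.0786712 = MXN 1,072,819,532.43
MXN 1,072,819,532.43 ÷ 13.9372 = CAD 76,975,255.61
CAD 76,975,255.61 × 0.685935 = CHF 52,800,021.96
CHF 52,800,021.96 ÷ 0.0892623 = NOK 591,515,364.94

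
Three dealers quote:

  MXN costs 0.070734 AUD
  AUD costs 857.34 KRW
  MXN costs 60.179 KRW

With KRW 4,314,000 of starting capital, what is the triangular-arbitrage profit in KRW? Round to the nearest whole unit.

Profitable loop is KRW → MXN → AUD → KRW:
KRW 4,314,000 ÷ 60.179 = MXN 71,686.14
MXN 71,686.14 × 0.070734 = AUD 5,070.65
AUD 5,070.65 × 857.34 = KRW 4,347,269
Profit = KRW 4,347,269 − KRW 4,314,000

Profit: KRW 33,269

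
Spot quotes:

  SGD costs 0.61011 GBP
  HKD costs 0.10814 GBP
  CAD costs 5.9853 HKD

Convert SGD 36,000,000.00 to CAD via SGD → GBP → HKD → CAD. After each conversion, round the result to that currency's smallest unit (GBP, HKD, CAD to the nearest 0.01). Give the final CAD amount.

SGD 36,000,000.00 × 0.61011 = GBP 21,963,960.00
GBP 21,963,960.00 ÷ 0.10814 = HKD 203,106,713.52
HKD 203,106,713.52 ÷ 5.9853 = CAD 33,934,257.85

CAD 33,934,257.85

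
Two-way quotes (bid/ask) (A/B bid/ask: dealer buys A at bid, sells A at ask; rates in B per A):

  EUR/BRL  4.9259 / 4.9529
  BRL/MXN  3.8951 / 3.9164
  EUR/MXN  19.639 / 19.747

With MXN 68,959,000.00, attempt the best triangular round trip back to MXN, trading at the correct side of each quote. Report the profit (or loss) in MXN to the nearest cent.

Best loop MXN → BRL → EUR → MXN:
MXN 68,959,000.00 ÷ 3.9164 (buy BRL at ask) = BRL 17,607,752.02
BRL 17,607,752.02 ÷ 4.9529 (buy EUR at ask) = EUR 3,555,038.87
EUR 3,555,038.87 × 19.639 (sell EUR at bid) = MXN 69,817,408.36

Net profit: MXN 858,408.36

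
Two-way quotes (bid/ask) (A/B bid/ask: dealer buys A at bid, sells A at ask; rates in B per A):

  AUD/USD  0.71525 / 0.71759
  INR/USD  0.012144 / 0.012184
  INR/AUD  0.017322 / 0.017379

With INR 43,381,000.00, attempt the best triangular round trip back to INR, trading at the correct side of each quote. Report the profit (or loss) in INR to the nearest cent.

Net profit: INR 731,895.93

Best loop INR → AUD → USD → INR:
INR 43,381,000.00 × 0.017322 (sell INR at bid) = AUD 751,445.68
AUD 751,445.68 × 0.71525 (sell AUD at bid) = USD 537,471.52
USD 537,471.52 ÷ 0.012184 (buy INR at ask) = INR 44,112,895.93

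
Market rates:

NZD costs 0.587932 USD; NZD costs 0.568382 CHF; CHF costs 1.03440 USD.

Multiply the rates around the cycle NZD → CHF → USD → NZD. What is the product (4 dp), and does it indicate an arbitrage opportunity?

Around NZD → CHF → USD → NZD: 1 × 0.568382 × 1.03440 ÷ 0.587932 = 1.000004
Product ≈ 1 (deviation 0.000%, within rounding noise).

1.0000 (no arbitrage)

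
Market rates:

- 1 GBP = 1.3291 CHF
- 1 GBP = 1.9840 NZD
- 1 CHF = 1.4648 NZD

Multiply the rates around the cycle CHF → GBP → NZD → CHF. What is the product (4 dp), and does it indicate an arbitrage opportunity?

1.0191 (arbitrage exists)

Around CHF → GBP → NZD → CHF: 1 ÷ 1.3291 × 1.9840 ÷ 1.4648 = 1.019074
Product > 1; profitable direction is CHF → GBP → NZD → CHF.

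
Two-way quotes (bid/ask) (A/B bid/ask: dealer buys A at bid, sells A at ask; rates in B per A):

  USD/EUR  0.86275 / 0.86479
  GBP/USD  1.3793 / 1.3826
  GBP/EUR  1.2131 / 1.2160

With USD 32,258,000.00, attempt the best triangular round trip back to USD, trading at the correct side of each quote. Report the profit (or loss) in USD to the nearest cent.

Best loop USD → GBP → EUR → USD:
USD 32,258,000.00 ÷ 1.3826 (buy GBP at ask) = GBP 23,331,404.60
GBP 23,331,404.60 × 1.2131 (sell GBP at bid) = EUR 28,303,326.92
EUR 28,303,326.92 ÷ 0.86479 (buy USD at ask) = USD 32,728,554.82

Net profit: USD 470,554.82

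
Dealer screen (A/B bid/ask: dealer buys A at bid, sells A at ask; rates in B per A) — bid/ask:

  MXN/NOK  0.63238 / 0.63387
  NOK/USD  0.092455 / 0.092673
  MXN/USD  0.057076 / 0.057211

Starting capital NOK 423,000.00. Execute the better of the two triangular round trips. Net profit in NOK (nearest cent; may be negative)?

Best loop NOK → USD → MXN → NOK:
NOK 423,000.00 × 0.092455 (sell NOK at bid) = USD 39,108.46
USD 39,108.46 ÷ 0.057211 (buy MXN at ask) = MXN 683,582.96
MXN 683,582.96 × 0.63238 (sell MXN at bid) = NOK 432,284.20

Net profit: NOK 9,284.20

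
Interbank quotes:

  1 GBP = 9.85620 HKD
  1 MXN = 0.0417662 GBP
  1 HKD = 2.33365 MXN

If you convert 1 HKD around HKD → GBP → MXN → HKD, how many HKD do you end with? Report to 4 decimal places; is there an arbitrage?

1.0409 (arbitrage exists)

Around HKD → GBP → MXN → HKD: 1 ÷ 9.85620 ÷ 0.0417662 ÷ 2.33365 = 1.040950
Product > 1; profitable direction is HKD → GBP → MXN → HKD.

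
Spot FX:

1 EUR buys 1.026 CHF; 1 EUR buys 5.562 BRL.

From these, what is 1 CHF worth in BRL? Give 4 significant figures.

CHF/BRL = 5.421

1 CHF ÷ 1.026 = 0.974659 EUR
0.974659 EUR × 5.562 = 5.42105 BRL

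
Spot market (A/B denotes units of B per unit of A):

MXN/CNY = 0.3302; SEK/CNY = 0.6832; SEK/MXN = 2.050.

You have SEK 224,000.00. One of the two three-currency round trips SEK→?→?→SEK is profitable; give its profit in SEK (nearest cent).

Profit: SEK 2,081.46

Profitable loop is SEK → CNY → MXN → SEK:
SEK 224,000.00 × 0.6832 = CNY 153,036.80
CNY 153,036.80 ÷ 0.3302 = MXN 463,466.99
MXN 463,466.99 ÷ 2.050 = SEK 226,081.46
Profit = SEK 226,081.46 − SEK 224,000.00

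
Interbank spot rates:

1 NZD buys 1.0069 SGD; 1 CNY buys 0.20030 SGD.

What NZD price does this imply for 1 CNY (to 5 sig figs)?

CNY/NZD = 0.19893

1 CNY × 0.20030 = 0.2003 SGD
0.2003 SGD ÷ 1.0069 = 0.198927 NZD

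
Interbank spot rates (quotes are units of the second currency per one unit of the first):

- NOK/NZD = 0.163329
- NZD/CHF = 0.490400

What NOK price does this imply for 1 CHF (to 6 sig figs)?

CHF/NOK = 12.4849

1 CHF ÷ 0.490400 = 2.03915 NZD
2.03915 NZD ÷ 0.163329 = 12.4849 NOK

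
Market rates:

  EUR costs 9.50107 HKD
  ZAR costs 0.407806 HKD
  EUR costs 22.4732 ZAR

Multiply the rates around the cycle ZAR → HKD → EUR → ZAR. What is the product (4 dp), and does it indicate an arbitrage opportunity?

Around ZAR → HKD → EUR → ZAR: 1 × 0.407806 ÷ 9.50107 × 22.4732 = 0.964597
Product < 1; profitable direction is ZAR → EUR → HKD → ZAR.

0.9646 (arbitrage exists)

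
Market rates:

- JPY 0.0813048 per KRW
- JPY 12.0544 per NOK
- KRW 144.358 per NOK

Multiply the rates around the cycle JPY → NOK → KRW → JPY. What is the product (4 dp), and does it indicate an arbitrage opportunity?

Around JPY → NOK → KRW → JPY: 1 ÷ 12.0544 × 144.358 × 0.0813048 = 0.973669
Product < 1; profitable direction is JPY → KRW → NOK → JPY.

0.9737 (arbitrage exists)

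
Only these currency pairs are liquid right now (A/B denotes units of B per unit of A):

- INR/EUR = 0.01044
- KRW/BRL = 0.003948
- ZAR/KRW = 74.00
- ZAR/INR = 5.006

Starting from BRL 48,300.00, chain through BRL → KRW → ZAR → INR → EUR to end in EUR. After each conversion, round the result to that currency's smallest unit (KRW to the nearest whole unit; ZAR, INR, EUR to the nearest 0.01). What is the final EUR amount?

BRL 48,300.00 ÷ 0.003948 = KRW 12,234,043
KRW 12,234,043 ÷ 74.00 = ZAR 165,324.91
ZAR 165,324.91 × 5.006 = INR 827,616.50
INR 827,616.50 × 0.01044 = EUR 8,640.32

EUR 8,640.32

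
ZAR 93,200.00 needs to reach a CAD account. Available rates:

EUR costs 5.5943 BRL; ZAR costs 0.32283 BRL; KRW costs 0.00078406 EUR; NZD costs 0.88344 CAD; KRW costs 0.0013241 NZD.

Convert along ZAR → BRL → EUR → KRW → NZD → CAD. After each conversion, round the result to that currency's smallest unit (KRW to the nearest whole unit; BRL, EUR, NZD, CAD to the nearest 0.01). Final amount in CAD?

CAD 8,024.04

ZAR 93,200.00 × 0.32283 = BRL 30,087.76
BRL 30,087.76 ÷ 5.5943 = EUR 5,378.29
EUR 5,378.29 ÷ 0.00078406 = KRW 6,859,539
KRW 6,859,539 × 0.0013241 = NZD 9,082.72
NZD 9,082.72 × 0.88344 = CAD 8,024.04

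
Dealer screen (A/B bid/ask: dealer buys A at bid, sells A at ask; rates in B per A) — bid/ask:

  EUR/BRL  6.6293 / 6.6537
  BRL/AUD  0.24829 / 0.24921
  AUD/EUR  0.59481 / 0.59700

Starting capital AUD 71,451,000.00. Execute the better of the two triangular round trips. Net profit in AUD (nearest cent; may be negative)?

Best loop AUD → BRL → EUR → AUD:
AUD 71,451,000.00 ÷ 0.24921 (buy BRL at ask) = BRL 286,710,003.61
BRL 286,710,003.61 ÷ 6.6537 (buy EUR at ask) = EUR 43,090,311.20
EUR 43,090,311.20 ÷ 0.59700 (buy AUD at ask) = AUD 72,178,075.71

Net profit: AUD 727,075.71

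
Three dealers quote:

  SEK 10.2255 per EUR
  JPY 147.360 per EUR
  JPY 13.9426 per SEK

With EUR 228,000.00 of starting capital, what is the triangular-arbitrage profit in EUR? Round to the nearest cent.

Profit: EUR 7,660.14

Profitable loop is EUR → JPY → SEK → EUR:
EUR 228,000.00 × 147.360 = JPY 33,598,080
JPY 33,598,080 ÷ 13.9426 = SEK 2,409,742.80
SEK 2,409,742.80 ÷ 10.2255 = EUR 235,660.14
Profit = EUR 235,660.14 − EUR 228,000.00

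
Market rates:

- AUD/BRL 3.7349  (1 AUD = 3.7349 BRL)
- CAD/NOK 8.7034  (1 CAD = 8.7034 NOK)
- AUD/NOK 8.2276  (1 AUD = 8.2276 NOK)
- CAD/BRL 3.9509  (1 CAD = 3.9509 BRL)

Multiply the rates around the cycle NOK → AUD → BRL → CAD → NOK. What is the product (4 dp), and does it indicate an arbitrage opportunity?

1.0000 (no arbitrage)

Around NOK → AUD → BRL → CAD → NOK: 1 ÷ 8.2276 × 3.7349 ÷ 3.9509 × 8.7034 = 0.999997
Product ≈ 1 (deviation 0.000%, within rounding noise).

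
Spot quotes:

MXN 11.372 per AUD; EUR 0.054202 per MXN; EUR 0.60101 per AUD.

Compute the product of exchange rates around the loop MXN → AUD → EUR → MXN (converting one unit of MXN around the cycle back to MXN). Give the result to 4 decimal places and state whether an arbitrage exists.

0.9751 (arbitrage exists)

Around MXN → AUD → EUR → MXN: 1 ÷ 11.372 × 0.60101 ÷ 0.054202 = 0.975056
Product < 1; profitable direction is MXN → EUR → AUD → MXN.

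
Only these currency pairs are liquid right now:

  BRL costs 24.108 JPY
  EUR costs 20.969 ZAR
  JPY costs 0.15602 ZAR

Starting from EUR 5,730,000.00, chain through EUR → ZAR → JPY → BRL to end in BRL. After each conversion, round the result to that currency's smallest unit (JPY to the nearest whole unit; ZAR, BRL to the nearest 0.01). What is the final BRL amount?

EUR 5,730,000.00 × 20.969 = ZAR 120,152,370.00
ZAR 120,152,370.00 ÷ 0.15602 = JPY 770,108,768
JPY 770,108,768 ÷ 24.108 = BRL 31,944,116.81

BRL 31,944,116.81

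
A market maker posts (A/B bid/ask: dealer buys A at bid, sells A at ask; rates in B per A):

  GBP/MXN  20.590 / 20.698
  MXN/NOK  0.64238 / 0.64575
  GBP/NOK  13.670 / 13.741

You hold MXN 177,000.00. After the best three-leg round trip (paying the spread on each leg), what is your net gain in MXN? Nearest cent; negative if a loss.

Best loop MXN → GBP → NOK → MXN:
MXN 177,000.00 ÷ 20.698 (buy GBP at ask) = GBP 8,551.55
GBP 8,551.55 × 13.670 (sell GBP at bid) = NOK 116,899.70
NOK 116,899.70 ÷ 0.64575 (buy MXN at ask) = MXN 181,029.35

Net profit: MXN 4,029.35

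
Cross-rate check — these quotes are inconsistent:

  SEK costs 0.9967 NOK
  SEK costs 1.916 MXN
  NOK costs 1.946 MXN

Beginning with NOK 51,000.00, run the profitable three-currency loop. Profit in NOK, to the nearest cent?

Profit: NOK 627.60

Profitable loop is NOK → MXN → SEK → NOK:
NOK 51,000.00 × 1.946 = MXN 99,246.00
MXN 99,246.00 ÷ 1.916 = SEK 51,798.54
SEK 51,798.54 × 0.9967 = NOK 51,627.60
Profit = NOK 51,627.60 − NOK 51,000.00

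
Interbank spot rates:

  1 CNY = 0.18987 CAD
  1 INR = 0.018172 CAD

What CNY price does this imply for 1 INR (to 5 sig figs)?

INR/CNY = 0.095708

1 INR × 0.018172 = 0.018172 CAD
0.018172 CAD ÷ 0.18987 = 0.0957076 CNY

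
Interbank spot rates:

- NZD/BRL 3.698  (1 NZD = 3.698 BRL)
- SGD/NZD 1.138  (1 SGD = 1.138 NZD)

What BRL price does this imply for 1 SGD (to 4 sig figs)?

1 SGD × 1.138 = 1.138 NZD
1.138 NZD × 3.698 = 4.20832 BRL

SGD/BRL = 4.208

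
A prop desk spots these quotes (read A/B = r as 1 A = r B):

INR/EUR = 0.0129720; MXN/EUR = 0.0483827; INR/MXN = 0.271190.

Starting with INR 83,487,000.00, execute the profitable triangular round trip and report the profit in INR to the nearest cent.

Profitable loop is INR → MXN → EUR → INR:
INR 83,487,000.00 × 0.271190 = MXN 22,640,839.53
MXN 22,640,839.53 × 0.0483827 = EUR 1,095,424.95
EUR 1,095,424.95 ÷ 0.0129720 = INR 84,445,339.71
Profit = INR 84,445,339.71 − INR 83,487,000.00

Profit: INR 958,339.71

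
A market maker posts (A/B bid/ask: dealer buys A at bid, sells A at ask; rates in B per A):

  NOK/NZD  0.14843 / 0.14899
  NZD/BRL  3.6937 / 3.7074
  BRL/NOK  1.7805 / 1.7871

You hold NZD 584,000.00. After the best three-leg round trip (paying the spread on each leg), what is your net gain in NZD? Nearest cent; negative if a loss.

Best loop NZD → NOK → BRL → NZD:
NZD 584,000.00 ÷ 0.14899 (buy NOK at ask) = NOK 3,919,726.16
NOK 3,919,726.16 ÷ 1.7871 (buy BRL at ask) = BRL 2,193,344.61
BRL 2,193,344.61 ÷ 3.7074 (buy NZD at ask) = NZD 591,612.62

Net profit: NZD 7,612.62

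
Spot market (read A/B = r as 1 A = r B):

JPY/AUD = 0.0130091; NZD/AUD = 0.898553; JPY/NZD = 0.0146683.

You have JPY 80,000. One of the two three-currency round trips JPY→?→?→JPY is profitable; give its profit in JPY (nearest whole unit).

Profit: JPY 1,052

Profitable loop is JPY → NZD → AUD → JPY:
JPY 80,000 × 0.0146683 = NZD 1,173.46
NZD 1,173.46 × 0.898553 = AUD 1,054.42
AUD 1,054.42 ÷ 0.0130091 = JPY 81,052
Profit = JPY 81,052 − JPY 80,000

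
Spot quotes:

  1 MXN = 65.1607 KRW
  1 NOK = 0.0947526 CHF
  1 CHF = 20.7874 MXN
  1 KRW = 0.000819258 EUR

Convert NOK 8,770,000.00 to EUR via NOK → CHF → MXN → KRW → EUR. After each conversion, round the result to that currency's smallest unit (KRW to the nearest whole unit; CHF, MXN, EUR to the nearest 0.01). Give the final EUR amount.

NOK 8,770,000.00 × 0.0947526 = CHF 830,980.30
CHF 830,980.30 × 20.7874 = MXN 17,273,919.89
MXN 17,273,919.89 × 65.1607 = KRW 1,125,580,712
KRW 1,125,580,712 × 0.000819258 = EUR 922,141.00

EUR 922,141.00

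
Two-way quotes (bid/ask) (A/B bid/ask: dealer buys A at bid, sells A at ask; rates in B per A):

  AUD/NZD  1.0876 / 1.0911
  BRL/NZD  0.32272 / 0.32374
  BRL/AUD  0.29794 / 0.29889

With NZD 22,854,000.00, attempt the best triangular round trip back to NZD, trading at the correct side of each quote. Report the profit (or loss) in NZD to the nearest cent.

Net profit: NZD 21,145.92

Best loop NZD → BRL → AUD → NZD:
NZD 22,854,000.00 ÷ 0.32374 (buy BRL at ask) = BRL 70,593,686.29
BRL 70,593,686.29 × 0.29794 (sell BRL at bid) = AUD 21,032,682.89
AUD 21,032,682.89 × 1.0876 (sell AUD at bid) = NZD 22,875,145.92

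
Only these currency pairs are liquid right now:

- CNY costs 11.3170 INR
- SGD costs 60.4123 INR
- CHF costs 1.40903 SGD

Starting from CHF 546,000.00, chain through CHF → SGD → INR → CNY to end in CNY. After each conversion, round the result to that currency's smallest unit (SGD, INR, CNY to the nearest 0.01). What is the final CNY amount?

CNY 4,106,832.00

CHF 546,000.00 × 1.40903 = SGD 769,330.38
SGD 769,330.38 × 60.4123 = INR 46,477,017.72
INR 46,477,017.72 ÷ 11.3170 = CNY 4,106,832.00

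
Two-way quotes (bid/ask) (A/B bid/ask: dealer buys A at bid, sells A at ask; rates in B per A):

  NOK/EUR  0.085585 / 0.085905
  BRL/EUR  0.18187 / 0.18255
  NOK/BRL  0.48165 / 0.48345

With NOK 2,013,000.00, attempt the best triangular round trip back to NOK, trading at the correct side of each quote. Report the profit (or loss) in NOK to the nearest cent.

Best loop NOK → BRL → EUR → NOK:
NOK 2,013,000.00 × 0.48165 (sell NOK at bid) = BRL 969,561.45
BRL 969,561.45 × 0.18187 (sell BRL at bid) = EUR 176,334.14
EUR 176,334.14 ÷ 0.085905 (buy NOK at ask) = NOK 2,052,664.47

Net profit: NOK 39,664.47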